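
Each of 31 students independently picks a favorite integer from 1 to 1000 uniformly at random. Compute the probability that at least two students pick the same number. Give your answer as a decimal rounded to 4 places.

0.3749

It's easier to compute the probability that all 31 are distinct.
P(all distinct) = 1000/1000 · 999/1000 · ··· · 970/1000 ≈ 0.6251.
So the probability of at least one match is 1 − 0.6251 = 0.3749.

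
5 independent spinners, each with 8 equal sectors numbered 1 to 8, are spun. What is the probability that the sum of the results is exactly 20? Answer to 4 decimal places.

There are 8^5 = 32768 equally likely outcomes.
The number of ordered 5-tuples from {1,…,8} summing to 20 is 2226.
P(sum = 20) = 2226/32768 = 1113/16384 ≈ 0.0679.

0.0679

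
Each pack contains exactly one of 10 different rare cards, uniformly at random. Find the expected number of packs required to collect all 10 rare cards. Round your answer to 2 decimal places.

29.29

After i distinct types are collected, each trial gives a new one with probability (10−i)/10, so the expected wait for the next new type is 10/(10−i).
E = 10/10 + 10/9 + 10/8 + 10/7 + 10/6 + 10/5 + 10/4 + 10/3 + 10/2 + 10/1 = 7381/252 ≈ 29.29.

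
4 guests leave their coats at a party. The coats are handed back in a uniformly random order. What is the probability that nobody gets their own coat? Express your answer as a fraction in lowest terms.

This is the derangement probability: permutations of 4 with no fixed point.
D(4) = 4! · (1 − 1/1! + 1/2! − ··· + (−1)^4/4!) = 9.
P = 9/24 = 3/8.

3/8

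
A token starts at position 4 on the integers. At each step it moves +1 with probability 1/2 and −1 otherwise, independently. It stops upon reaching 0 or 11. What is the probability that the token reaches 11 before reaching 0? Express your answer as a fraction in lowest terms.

With a fair step, P(i) = ½P(i−1) + ½P(i+1) with P(0)=0, P(11)=1 has the linear solution P(i) = i/11.
P(4) = 4/11.

4/11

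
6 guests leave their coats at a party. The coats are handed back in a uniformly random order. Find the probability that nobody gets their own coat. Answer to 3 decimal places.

0.368

This is the derangement probability: permutations of 6 with no fixed point.
D(6) = 6! · (1 − 1/1! + 1/2! − ··· + (−1)^6/6!) = 265.
P = 265/720 = 53/144 ≈ 0.368.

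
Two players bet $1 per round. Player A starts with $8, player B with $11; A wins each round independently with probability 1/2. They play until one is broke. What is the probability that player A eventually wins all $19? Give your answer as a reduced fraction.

With a fair step, P(i) = ½P(i−1) + ½P(i+1) with P(0)=0, P(19)=1 has the linear solution P(i) = i/19.
P(8) = 8/19.

8/19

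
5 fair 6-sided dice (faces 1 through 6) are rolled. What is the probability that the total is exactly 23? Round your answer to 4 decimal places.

0.0392

There are 6^5 = 7776 equally likely outcomes.
The number of ordered 5-tuples from {1,…,6} summing to 23 is 305.
P(sum = 23) = 305/7776 ≈ 0.0392.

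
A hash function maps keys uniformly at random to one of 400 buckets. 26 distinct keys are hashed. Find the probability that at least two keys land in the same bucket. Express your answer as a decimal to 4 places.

0.5641

It's easier to compute the probability that all 26 are distinct.
P(all distinct) = 400/400 · 399/400 · ··· · 375/400 ≈ 0.4359.
So the probability of at least one match is 1 − 0.4359 = 0.5641.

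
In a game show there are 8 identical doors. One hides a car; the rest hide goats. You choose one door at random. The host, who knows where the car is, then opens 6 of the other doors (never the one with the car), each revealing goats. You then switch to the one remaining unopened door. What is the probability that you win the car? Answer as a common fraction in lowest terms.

Your original door holds the car with probability 1/8, so the other 7 collectively hold it with probability 7/8.
The host can always find 6 empty doors to open, so the reveals don't change that 7/8; it is now spread over the 1 remaining unopened door.
P(win by switching) = (7/8) · (1/1) = 7/8.

7/8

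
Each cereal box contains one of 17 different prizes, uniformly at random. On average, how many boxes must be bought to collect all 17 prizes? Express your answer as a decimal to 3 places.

58.472

After i distinct types are collected, each trial gives a new one with probability (17−i)/17, so the expected wait for the next new type is 17/(17−i).
E = 17/17 + 17/16 + 17/15 + 17/14 + 17/13 + 17/12 + 17/11 + 17/10 + 17/9 + 17/8 + 17/7 + 17/6 + 17/5 + 17/4 + 17/3 + 17/2 + 17/1 = 42142223/720720 ≈ 58.472.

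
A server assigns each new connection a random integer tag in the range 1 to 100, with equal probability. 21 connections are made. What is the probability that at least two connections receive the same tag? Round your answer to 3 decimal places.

0.896

It's easier to compute the probability that all 21 are distinct.
P(all distinct) = 100/100 · 99/100 · ··· · 80/100 ≈ 0.104.
So the probability of at least one match is 1 − 0.104 = 0.896.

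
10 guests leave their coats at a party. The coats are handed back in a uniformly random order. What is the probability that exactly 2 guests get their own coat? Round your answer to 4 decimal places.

0.1839

Choose which 2 of the 10 are fixed: C(10,2) = 45 ways.
The remaining 8 must have no fixed point: D(8) = 14833.
P = 45·14833/3628800 = 2119/11520 ≈ 0.1839.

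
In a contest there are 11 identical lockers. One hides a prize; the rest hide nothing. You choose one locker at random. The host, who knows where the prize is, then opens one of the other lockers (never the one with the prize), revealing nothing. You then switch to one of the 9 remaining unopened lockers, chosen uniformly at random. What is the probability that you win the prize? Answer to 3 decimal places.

Your original locker holds the prize with probability 1/11, so the other 10 collectively hold it with probability 10/11.
The host can always find an empty locker to open, so this doesn't change that 10/11; it is now spread over the 9 remaining unopened lockers.
P(win by switching) = (10/11) · (1/9) = 10/99 ≈ 0.101.

0.101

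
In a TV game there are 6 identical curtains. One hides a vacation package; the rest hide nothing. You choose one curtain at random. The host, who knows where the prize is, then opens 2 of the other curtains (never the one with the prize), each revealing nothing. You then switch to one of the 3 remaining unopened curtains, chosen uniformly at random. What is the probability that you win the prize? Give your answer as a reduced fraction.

Your original curtain holds the prize with probability 1/6, so the other 5 collectively hold it with probability 5/6.
The host can always find 2 empty curtains to open, so the reveals don't change that 5/6; it is now spread over the 3 remaining unopened curtains.
P(win by switching) = (5/6) · (1/3) = 5/18.

5/18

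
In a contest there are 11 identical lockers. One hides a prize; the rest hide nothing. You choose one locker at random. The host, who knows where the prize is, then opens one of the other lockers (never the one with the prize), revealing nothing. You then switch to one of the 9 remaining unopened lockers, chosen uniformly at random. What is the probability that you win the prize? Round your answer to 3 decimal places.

Your original locker holds the prize with probability 1/11, so the other 10 collectively hold it with probability 10/11.
The host can always find an empty locker to open, so this doesn't change that 10/11; it is now spread over the 9 remaining unopened lockers.
P(win by switching) = (10/11) · (1/9) = 10/99 ≈ 0.101.

0.101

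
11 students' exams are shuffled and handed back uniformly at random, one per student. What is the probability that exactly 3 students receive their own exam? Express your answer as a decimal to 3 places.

0.061

Choose which 3 of the 11 are fixed: C(11,3) = 165 ways.
The remaining 8 must have no fixed point: D(8) = 14833.
P = 165·14833/39916800 = 2119/34560 ≈ 0.061.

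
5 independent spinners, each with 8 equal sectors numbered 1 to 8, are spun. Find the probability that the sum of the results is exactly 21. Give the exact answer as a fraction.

There are 8^5 = 32768 equally likely outcomes.
The number of ordered 5-tuples from {1,…,8} summing to 21 is 2380.
P(sum = 21) = 2380/32768 = 595/8192.

595/8192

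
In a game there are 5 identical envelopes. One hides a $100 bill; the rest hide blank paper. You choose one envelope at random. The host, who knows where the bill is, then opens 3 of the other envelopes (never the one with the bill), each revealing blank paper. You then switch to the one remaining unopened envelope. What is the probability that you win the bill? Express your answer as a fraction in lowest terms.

Your original envelope holds the bill with probability 1/5, so the other 4 collectively hold it with probability 4/5.
The host can always find 3 empty envelopes to open, so the reveals don't change that 4/5; it is now spread over the 1 remaining unopened envelope.
P(win by switching) = (4/5) · (1/1) = 4/5.

4/5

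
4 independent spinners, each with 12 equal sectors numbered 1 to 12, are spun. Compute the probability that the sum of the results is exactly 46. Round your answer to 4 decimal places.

0.0005

There are 12^4 = 20736 equally likely outcomes.
The number of ordered 4-tuples from {1,…,12} summing to 46 is 10.
P(sum = 46) = 10/20736 = 5/10368 ≈ 0.0005.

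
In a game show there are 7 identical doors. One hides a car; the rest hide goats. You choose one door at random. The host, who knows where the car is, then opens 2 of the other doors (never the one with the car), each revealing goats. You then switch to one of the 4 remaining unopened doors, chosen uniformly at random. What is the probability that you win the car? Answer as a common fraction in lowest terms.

Your original door holds the car with probability 1/7, so the other 6 collectively hold it with probability 6/7.
The host can always find 2 empty doors to open, so the reveals don't change that 6/7; it is now spread over the 4 remaining unopened doors.
P(win by switching) = (6/7) · (1/4) = 3/14.

3/14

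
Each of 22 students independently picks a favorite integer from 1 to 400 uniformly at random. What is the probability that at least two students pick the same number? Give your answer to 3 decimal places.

It's easier to compute the probability that all 22 are distinct.
P(all distinct) = 400/400 · 399/400 · ··· · 379/400 ≈ 0.555.
So the probability of at least one match is 1 − 0.555 = 0.445.

0.445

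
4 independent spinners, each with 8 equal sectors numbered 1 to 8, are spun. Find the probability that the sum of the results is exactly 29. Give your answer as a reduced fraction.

5/1024

There are 8^4 = 4096 equally likely outcomes.
The number of ordered 4-tuples from {1,…,8} summing to 29 is 20.
P(sum = 29) = 20/4096 = 5/1024.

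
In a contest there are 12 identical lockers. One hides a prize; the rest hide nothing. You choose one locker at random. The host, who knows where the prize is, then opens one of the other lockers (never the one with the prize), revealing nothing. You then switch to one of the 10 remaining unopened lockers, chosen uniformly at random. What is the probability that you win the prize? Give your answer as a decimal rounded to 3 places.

Your original locker holds the prize with probability 1/12, so the other 11 collectively hold it with probability 11/12.
The host can always find an empty locker to open, so this doesn't change that 11/12; it is now spread over the 10 remaining unopened lockers.
P(win by switching) = (11/12) · (1/10) = 11/120 ≈ 0.092.

0.092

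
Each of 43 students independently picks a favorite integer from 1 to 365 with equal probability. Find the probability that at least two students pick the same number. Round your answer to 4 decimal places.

It's easier to compute the probability that all 43 are distinct.
P(all distinct) = 365/365 · 364/365 · ··· · 323/365 ≈ 0.0761.
So the probability of at least one match is 1 − 0.0761 = 0.9239.

0.9239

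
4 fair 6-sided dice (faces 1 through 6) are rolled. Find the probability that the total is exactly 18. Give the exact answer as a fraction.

There are 6^4 = 1296 equally likely outcomes.
The number of ordered 4-tuples from {1,…,6} summing to 18 is 80.
P(sum = 18) = 80/1296 = 5/81.

5/81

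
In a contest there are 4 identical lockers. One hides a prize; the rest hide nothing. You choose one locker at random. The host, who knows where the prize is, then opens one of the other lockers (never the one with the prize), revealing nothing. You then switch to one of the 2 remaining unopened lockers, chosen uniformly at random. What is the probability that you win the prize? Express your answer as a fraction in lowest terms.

Your original locker holds the prize with probability 1/4, so the other 3 collectively hold it with probability 3/4.
The host can always find an empty locker to open, so this doesn't change that 3/4; it is now spread over the 2 remaining unopened lockers.
P(win by switching) = (3/4) · (1/2) = 3/8.

3/8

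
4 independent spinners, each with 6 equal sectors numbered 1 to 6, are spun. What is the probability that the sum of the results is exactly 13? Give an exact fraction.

There are 6^4 = 1296 equally likely outcomes.
The number of ordered 4-tuples from {1,…,6} summing to 13 is 140.
P(sum = 13) = 140/1296 = 35/324.

35/324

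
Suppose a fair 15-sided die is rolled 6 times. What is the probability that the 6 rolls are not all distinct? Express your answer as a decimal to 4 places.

P(all 6 different) = 15/15 · 14/15 · ··· · 10/15 ≈ 0.3164.
P(at least two equal) = 1 − 0.3164 = 0.6836.

0.6836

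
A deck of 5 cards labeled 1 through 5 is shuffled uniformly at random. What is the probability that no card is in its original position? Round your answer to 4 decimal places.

This is the derangement probability: permutations of 5 with no fixed point.
D(5) = 5! · (1 − 1/1! + 1/2! − ··· + (−1)^5/5!) = 44.
P = 44/120 = 11/30 ≈ 0.3667.

0.3667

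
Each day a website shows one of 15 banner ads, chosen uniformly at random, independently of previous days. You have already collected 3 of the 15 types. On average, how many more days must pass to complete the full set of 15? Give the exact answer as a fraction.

86021/1848

Starting from 3 distinct types, each trial gives a new one with probability (15−i)/15 when i types are held, so the wait for the next new type is 15/(15−i).
E = 15/12 + 15/11 + 15/10 + 15/9 + 15/8 + 15/7 + 15/6 + 15/5 + 15/4 + 15/3 + 15/2 + 15/1 = 86021/1848.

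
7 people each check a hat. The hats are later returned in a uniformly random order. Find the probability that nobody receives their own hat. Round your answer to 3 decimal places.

0.368

This is the derangement probability: permutations of 7 with no fixed point.
D(7) = 7! · (1 − 1/1! + 1/2! − ··· + (−1)^7/7!) = 1854.
P = 1854/5040 = 103/280 ≈ 0.368.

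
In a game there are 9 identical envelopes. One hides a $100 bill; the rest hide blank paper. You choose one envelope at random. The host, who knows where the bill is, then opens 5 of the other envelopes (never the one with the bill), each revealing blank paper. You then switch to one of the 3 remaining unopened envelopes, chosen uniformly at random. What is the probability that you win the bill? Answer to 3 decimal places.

Your original envelope holds the bill with probability 1/9, so the other 8 collectively hold it with probability 8/9.
The host can always find 5 empty envelopes to open, so the reveals don't change that 8/9; it is now spread over the 3 remaining unopened envelopes.
P(win by switching) = (8/9) · (1/3) = 8/27 ≈ 0.296.

0.296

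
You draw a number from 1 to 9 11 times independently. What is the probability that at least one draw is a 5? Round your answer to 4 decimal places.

0.7263

P(no draw is a 5) = (8/9)^11 ≈ 0.2737.
P(at least one) = 1 − 0.2737 = 0.7263.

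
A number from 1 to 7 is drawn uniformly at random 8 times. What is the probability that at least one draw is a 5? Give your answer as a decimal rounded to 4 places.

0.7086

P(no draw is a 5) = (6/7)^8 ≈ 0.2914.
P(at least one) = 1 − 0.2914 = 0.7086.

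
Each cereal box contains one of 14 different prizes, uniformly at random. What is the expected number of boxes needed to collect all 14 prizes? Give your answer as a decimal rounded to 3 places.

After i distinct types are collected, each trial gives a new one with probability (14−i)/14, so the expected wait for the next new type is 14/(14−i).
E = 14/14 + 14/13 + 14/12 + 14/11 + 14/10 + 14/9 + 14/8 + 14/7 + 14/6 + 14/5 + 14/4 + 14/3 + 14/2 + 14/1 = 1171733/25740 ≈ 45.522.

45.522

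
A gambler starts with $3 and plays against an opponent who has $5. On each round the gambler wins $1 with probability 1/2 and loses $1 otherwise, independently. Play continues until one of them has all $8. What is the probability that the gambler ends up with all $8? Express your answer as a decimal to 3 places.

0.375

With a fair step, P(i) = ½P(i−1) + ½P(i+1) with P(0)=0, P(8)=1 has the linear solution P(i) = i/8.
P(3) = 3/8 ≈ 0.375.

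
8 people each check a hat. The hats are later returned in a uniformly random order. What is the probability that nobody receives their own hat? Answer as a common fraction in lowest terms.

2119/5760

This is the derangement probability: permutations of 8 with no fixed point.
D(8) = 8! · (1 − 1/1! + 1/2! − ··· + (−1)^8/8!) = 14833.
P = 14833/40320 = 2119/5760.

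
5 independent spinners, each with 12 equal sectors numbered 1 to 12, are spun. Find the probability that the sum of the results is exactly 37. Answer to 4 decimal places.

There are 12^5 = 248832 equally likely outcomes.
The number of ordered 5-tuples from {1,…,12} summing to 37 is 10725.
P(sum = 37) = 10725/248832 = 3575/82944 ≈ 0.0431.

0.0431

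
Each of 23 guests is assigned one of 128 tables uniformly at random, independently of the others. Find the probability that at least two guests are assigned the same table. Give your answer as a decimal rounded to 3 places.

It's easier to compute the probability that all 23 are distinct.
P(all distinct) = 128/128 · 127/128 · ··· · 106/128 ≈ 0.122.
So the probability of at least one match is 1 − 0.122 = 0.878.

0.878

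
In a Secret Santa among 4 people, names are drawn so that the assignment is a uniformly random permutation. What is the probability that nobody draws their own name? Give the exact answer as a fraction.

This is the derangement probability: permutations of 4 with no fixed point.
D(4) = 4! · (1 − 1/1! + 1/2! − ··· + (−1)^4/4!) = 9.
P = 9/24 = 3/8.

3/8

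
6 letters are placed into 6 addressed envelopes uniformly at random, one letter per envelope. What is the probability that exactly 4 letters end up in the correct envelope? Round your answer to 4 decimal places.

Choose which 4 of the 6 are fixed: C(6,4) = 15 ways.
The remaining 2 must have no fixed point: D(2) = 1.
P = 15·1/720 = 1/48 ≈ 0.0208.

0.0208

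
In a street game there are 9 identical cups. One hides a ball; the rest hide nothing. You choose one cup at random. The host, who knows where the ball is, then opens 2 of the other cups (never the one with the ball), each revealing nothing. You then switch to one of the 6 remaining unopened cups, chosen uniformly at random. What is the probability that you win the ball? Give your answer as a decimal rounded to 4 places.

0.1481

Your original cup holds the ball with probability 1/9, so the other 8 collectively hold it with probability 8/9.
The host can always find 2 empty cups to open, so the reveals don't change that 8/9; it is now spread over the 6 remaining unopened cups.
P(win by switching) = (8/9) · (1/6) = 4/27 ≈ 0.1481.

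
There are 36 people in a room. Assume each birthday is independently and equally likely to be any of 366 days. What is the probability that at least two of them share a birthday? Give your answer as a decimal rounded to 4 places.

It's easier to compute the probability that all 36 are distinct.
P(all distinct) = 366/366 · 365/366 · ··· · 331/366 ≈ 0.1687.
So the probability of at least one match is 1 − 0.1687 = 0.8313.

0.8313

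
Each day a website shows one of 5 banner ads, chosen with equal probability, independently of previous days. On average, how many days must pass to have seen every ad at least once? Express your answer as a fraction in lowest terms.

137/12

After i distinct types are collected, each trial gives a new one with probability (5−i)/5, so the expected wait for the next new type is 5/(5−i).
E = 5/5 + 5/4 + 5/3 + 5/2 + 5/1 = 137/12.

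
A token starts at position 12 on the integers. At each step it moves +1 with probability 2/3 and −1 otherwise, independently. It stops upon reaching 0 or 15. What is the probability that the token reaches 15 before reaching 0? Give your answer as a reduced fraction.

4680/4681

Let r = q/p = (1/3)/(2/3) = 1/2. The recurrence P(i) = p·P(i+1) + q·P(i−1) with P(0)=0, P(15)=1 gives P(i) = (1 − r^i)/(1 − r^15).
P(12) = (1 − (1/2)^12) / (1 − (1/2)^15) = 4680/4681.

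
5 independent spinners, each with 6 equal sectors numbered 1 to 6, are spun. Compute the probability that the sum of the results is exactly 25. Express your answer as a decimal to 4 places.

0.0162

There are 6^5 = 7776 equally likely outcomes.
The number of ordered 5-tuples from {1,…,6} summing to 25 is 126.
P(sum = 25) = 126/7776 = 7/432 ≈ 0.0162.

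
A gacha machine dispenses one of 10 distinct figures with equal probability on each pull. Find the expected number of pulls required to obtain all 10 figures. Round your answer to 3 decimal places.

After i distinct types are collected, each trial gives a new one with probability (10−i)/10, so the expected wait for the next new type is 10/(10−i).
E = 10/10 + 10/9 + 10/8 + 10/7 + 10/6 + 10/5 + 10/4 + 10/3 + 10/2 + 10/1 = 7381/252 ≈ 29.290.

29.290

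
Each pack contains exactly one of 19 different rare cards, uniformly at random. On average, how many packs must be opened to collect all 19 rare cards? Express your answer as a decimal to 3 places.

67.407

After i distinct types are collected, each trial gives a new one with probability (19−i)/19, so the expected wait for the next new type is 19/(19−i).
E = 19/19 + 19/18 + 19/17 + 19/16 + 19/15 + 19/14 + 19/13 + 19/12 + 19/11 + 19/10 + 19/9 + 19/8 + 19/7 + 19/6 + 19/5 + 19/4 + 19/3 + 19/2 + 19/1 = 275295799/4084080 ≈ 67.407.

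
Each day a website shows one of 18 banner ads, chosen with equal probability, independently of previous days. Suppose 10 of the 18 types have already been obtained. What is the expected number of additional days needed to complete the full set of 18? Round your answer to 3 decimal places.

Starting from 10 distinct types, each trial gives a new one with probability (18−i)/18 when i types are held, so the wait for the next new type is 18/(18−i).
E = 18/8 + 18/7 + 18/6 + 18/5 + 18/4 + 18/3 + 18/2 + 18/1 = 6849/140 ≈ 48.921.

48.921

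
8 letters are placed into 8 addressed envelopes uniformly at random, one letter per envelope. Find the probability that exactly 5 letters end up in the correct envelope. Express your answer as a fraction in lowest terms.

Choose which 5 of the 8 are fixed: C(8,5) = 56 ways.
The remaining 3 must have no fixed point: D(3) = 2.
P = 56·2/40320 = 1/360.

1/360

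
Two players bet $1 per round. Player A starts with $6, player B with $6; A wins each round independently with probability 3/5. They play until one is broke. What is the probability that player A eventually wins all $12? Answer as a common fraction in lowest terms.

Let r = q/p = (2/5)/(3/5) = 2/3. The recurrence P(i) = p·P(i+1) + q·P(i−1) with P(0)=0, P(12)=1 gives P(i) = (1 − r^i)/(1 − r^12).
P(6) = (1 − (2/3)^6) / (1 − (2/3)^12) = 729/793.

729/793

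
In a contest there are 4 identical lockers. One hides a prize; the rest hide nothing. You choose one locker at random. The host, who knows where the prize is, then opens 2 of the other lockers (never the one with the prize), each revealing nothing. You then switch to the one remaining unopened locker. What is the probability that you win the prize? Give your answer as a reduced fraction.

Your original locker holds the prize with probability 1/4, so the other 3 collectively hold it with probability 3/4.
The host can always find 2 empty lockers to open, so the reveals don't change that 3/4; it is now spread over the 1 remaining unopened locker.
P(win by switching) = (3/4) · (1/1) = 3/4.

3/4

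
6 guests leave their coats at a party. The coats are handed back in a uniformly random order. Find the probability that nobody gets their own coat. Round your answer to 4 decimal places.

This is the derangement probability: permutations of 6 with no fixed point.
D(6) = 6! · (1 − 1/1! + 1/2! − ··· + (−1)^6/6!) = 265.
P = 265/720 = 53/144 ≈ 0.3681.

0.3681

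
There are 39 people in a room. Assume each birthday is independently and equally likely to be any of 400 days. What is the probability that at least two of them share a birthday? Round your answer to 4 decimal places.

0.8527

It's easier to compute the probability that all 39 are distinct.
P(all distinct) = 400/400 · 399/400 · ··· · 362/400 ≈ 0.1473.
So the probability of at least one match is 1 − 0.1473 = 0.8527.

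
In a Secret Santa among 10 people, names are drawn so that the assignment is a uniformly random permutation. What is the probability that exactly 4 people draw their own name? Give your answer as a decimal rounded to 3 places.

0.015

Choose which 4 of the 10 are fixed: C(10,4) = 210 ways.
The remaining 6 must have no fixed point: D(6) = 265.
P = 210·265/3628800 = 53/3456 ≈ 0.015.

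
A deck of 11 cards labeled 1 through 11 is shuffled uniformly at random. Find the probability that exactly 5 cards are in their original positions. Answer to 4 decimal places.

Choose which 5 of the 11 are fixed: C(11,5) = 462 ways.
The remaining 6 must have no fixed point: D(6) = 265.
P = 462·265/39916800 = 53/17280 ≈ 0.0031.

0.0031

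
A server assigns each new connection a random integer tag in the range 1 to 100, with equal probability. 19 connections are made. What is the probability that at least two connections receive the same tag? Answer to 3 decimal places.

It's easier to compute the probability that all 19 are distinct.
P(all distinct) = 100/100 · 99/100 · ··· · 82/100 ≈ 0.161.
So the probability of at least one match is 1 − 0.161 = 0.839.

0.839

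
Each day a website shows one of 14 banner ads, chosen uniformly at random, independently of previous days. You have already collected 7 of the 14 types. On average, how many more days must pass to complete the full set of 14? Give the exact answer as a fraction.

363/10

Starting from 7 distinct types, each trial gives a new one with probability (14−i)/14 when i types are held, so the wait for the next new type is 14/(14−i).
E = 14/7 + 14/6 + 14/5 + 14/4 + 14/3 + 14/2 + 14/1 = 363/10.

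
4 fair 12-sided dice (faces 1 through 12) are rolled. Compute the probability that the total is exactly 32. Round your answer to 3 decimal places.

There are 12^4 = 20736 equally likely outcomes.
The number of ordered 4-tuples from {1,…,12} summing to 32 is 829.
P(sum = 32) = 829/20736 ≈ 0.040.

0.040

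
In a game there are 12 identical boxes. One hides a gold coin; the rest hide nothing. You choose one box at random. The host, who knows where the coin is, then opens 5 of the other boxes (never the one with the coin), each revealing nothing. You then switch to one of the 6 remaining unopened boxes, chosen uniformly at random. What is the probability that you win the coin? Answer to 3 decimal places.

0.153

Your original box holds the coin with probability 1/12, so the other 11 collectively hold it with probability 11/12.
The host can always find 5 empty boxes to open, so the reveals don't change that 11/12; it is now spread over the 6 remaining unopened boxes.
P(win by switching) = (11/12) · (1/6) = 11/72 ≈ 0.153.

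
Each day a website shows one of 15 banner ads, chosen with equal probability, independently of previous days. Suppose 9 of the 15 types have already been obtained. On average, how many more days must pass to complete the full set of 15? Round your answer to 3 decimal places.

Starting from 9 distinct types, each trial gives a new one with probability (15−i)/15 when i types are held, so the wait for the next new type is 15/(15−i).
E = 15/6 + 15/5 + 15/4 + 15/3 + 15/2 + 15/1 = 147/4 ≈ 36.750.

36.750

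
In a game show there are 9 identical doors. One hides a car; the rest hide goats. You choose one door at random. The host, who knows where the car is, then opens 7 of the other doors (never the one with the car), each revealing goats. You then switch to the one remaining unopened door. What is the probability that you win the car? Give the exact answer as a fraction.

Your original door holds the car with probability 1/9, so the other 8 collectively hold it with probability 8/9.
The host can always find 7 empty doors to open, so the reveals don't change that 8/9; it is now spread over the 1 remaining unopened door.
P(win by switching) = (8/9) · (1/1) = 8/9.

8/9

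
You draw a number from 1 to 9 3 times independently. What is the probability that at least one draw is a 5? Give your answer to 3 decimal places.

0.298

P(no draw is a 5) = (8/9)^3 ≈ 0.702.
P(at least one) = 1 − 0.702 = 0.298.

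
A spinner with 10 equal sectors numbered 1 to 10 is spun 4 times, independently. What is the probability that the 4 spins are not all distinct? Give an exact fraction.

P(all 4 different) = 10/10 · 9/10 · ··· · 7/10 = 63/125.
P(at least two equal) = 1 − 63/125 = 62/125.

62/125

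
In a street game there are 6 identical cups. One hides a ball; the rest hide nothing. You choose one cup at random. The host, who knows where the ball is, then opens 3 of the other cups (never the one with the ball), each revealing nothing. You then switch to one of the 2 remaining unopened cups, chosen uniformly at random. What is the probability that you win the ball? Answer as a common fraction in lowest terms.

5/12

Your original cup holds the ball with probability 1/6, so the other 5 collectively hold it with probability 5/6.
The host can always find 3 empty cups to open, so the reveals don't change that 5/6; it is now spread over the 2 remaining unopened cups.
P(win by switching) = (5/6) · (1/2) = 5/12.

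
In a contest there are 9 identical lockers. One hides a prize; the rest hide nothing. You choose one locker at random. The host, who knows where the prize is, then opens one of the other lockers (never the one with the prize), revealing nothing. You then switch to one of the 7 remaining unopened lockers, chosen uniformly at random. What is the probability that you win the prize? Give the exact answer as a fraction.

Your original locker holds the prize with probability 1/9, so the other 8 collectively hold it with probability 8/9.
The host can always find an empty locker to open, so this doesn't change that 8/9; it is now spread over the 7 remaining unopened lockers.
P(win by switching) = (8/9) · (1/7) = 8/63.

8/63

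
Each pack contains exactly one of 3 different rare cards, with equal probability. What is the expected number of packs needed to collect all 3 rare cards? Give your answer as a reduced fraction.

11/2

After i distinct types are collected, each trial gives a new one with probability (3−i)/3, so the expected wait for the next new type is 3/(3−i).
E = 3/3 + 3/2 + 3/1 = 11/2.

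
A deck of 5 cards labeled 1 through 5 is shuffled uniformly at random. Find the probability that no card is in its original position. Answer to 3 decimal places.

0.367

This is the derangement probability: permutations of 5 with no fixed point.
D(5) = 5! · (1 − 1/1! + 1/2! − ··· + (−1)^5/5!) = 44.
P = 44/120 = 11/30 ≈ 0.367.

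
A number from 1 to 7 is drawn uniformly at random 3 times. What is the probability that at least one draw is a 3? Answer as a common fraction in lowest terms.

127/343

P(no draw is a 3) = (6/7)^3 = 216/343.
P(at least one) = 1 − 216/343 = 127/343.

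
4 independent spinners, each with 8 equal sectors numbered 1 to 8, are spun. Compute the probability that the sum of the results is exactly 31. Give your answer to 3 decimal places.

There are 8^4 = 4096 equally likely outcomes.
The number of ordered 4-tuples from {1,…,8} summing to 31 is 4.
P(sum = 31) = 4/4096 = 1/1024 ≈ 0.001.

0.001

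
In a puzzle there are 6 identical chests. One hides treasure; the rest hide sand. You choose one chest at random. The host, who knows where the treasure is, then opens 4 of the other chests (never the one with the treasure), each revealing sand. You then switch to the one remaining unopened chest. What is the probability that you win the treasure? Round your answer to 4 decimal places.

Your original chest holds the treasure with probability 1/6, so the other 5 collectively hold it with probability 5/6.
The host can always find 4 empty chests to open, so the reveals don't change that 5/6; it is now spread over the 1 remaining unopened chest.
P(win by switching) = (5/6) · (1/1) = 5/6 ≈ 0.8333.

0.8333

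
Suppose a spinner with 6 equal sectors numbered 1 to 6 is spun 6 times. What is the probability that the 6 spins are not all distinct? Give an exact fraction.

319/324

P(all 6 different) = 6/6 · 5/6 · ··· · 1/6 = 5/324.
P(at least two equal) = 1 − 5/324 = 319/324.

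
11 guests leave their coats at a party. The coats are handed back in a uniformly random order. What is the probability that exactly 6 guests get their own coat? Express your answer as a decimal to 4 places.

Choose which 6 of the 11 are fixed: C(11,6) = 462 ways.
The remaining 5 must have no fixed point: D(5) = 44.
P = 462·44/39916800 = 11/21600 ≈ 0.0005.

0.0005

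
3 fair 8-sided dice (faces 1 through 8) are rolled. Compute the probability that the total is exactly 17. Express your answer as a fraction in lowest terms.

9/128

There are 8^3 = 512 equally likely outcomes.
The number of ordered 3-tuples from {1,…,8} summing to 17 is 36.
P(sum = 17) = 36/512 = 9/128.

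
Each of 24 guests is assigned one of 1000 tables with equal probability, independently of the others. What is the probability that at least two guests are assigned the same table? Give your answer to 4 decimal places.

0.2428

It's easier to compute the probability that all 24 are distinct.
P(all distinct) = 1000/1000 · 999/1000 · ··· · 977/1000 ≈ 0.7572.
So the probability of at least one match is 1 − 0.7572 = 0.2428.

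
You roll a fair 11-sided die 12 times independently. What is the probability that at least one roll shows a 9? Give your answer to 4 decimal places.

P(no roll shows a 9) = (10/11)^12 ≈ 0.3186.
P(at least one) = 1 − 0.3186 = 0.6814.

0.6814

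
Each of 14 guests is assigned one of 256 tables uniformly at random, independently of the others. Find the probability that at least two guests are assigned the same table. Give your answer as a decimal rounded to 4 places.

0.3036

It's easier to compute the probability that all 14 are distinct.
P(all distinct) = 256/256 · 255/256 · ··· · 243/256 ≈ 0.6964.
So the probability of at least one match is 1 − 0.6964 = 0.3036.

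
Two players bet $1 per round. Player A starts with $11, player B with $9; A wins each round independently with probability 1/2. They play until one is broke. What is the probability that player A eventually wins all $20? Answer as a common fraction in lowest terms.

With a fair step, P(i) = ½P(i−1) + ½P(i+1) with P(0)=0, P(20)=1 has the linear solution P(i) = i/20.
P(11) = 11/20.

11/20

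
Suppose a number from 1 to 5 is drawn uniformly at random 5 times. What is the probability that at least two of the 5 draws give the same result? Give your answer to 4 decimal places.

0.9616

P(all 5 different) = 5/5 · 4/5 · ··· · 1/5 ≈ 0.0384.
P(at least two equal) = 1 − 0.0384 = 0.9616.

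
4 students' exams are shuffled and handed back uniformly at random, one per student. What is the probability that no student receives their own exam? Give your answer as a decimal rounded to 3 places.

0.375

This is the derangement probability: permutations of 4 with no fixed point.
D(4) = 4! · (1 − 1/1! + 1/2! − ··· + (−1)^4/4!) = 9.
P = 9/24 = 3/8 ≈ 0.375.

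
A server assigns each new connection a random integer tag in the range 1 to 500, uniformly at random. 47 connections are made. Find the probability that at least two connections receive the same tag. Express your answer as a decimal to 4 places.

It's easier to compute the probability that all 47 are distinct.
P(all distinct) = 500/500 · 499/500 · ··· · 454/500 ≈ 0.1073.
So the probability of at least one match is 1 − 0.1073 = 0.8927.

0.8927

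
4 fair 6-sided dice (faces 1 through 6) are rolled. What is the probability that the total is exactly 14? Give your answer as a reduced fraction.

73/648

There are 6^4 = 1296 equally likely outcomes.
The number of ordered 4-tuples from {1,…,6} summing to 14 is 146.
P(sum = 14) = 146/1296 = 73/648.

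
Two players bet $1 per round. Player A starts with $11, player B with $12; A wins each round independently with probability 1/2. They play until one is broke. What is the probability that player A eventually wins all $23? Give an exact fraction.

With a fair step, P(i) = ½P(i−1) + ½P(i+1) with P(0)=0, P(23)=1 has the linear solution P(i) = i/23.
P(11) = 11/23.

11/23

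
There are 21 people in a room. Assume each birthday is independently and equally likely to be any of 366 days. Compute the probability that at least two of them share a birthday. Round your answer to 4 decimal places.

0.4428

It's easier to compute the probability that all 21 are distinct.
P(all distinct) = 366/366 · 365/366 · ··· · 346/366 ≈ 0.5572.
So the probability of at least one match is 1 − 0.5572 = 0.4428.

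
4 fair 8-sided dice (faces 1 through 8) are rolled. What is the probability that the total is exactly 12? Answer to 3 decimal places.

0.039

There are 8^4 = 4096 equally likely outcomes.
The number of ordered 4-tuples from {1,…,8} summing to 12 is 161.
P(sum = 12) = 161/4096 ≈ 0.039.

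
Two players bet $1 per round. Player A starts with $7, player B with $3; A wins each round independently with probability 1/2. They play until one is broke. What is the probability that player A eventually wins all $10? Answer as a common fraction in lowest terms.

With a fair step, P(i) = ½P(i−1) + ½P(i+1) with P(0)=0, P(10)=1 has the linear solution P(i) = i/10.
P(7) = 7/10.

7/10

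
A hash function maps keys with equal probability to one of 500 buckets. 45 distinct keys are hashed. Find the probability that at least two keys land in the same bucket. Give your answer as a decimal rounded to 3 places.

It's easier to compute the probability that all 45 are distinct.
P(all distinct) = 500/500 · 499/500 · ··· · 456/500 ≈ 0.130.
So the probability of at least one match is 1 − 0.130 = 0.870.

0.870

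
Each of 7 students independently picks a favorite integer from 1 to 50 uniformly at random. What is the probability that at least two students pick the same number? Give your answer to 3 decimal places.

0.356

It's easier to compute the probability that all 7 are distinct.
P(all distinct) = 50/50 · 49/50 · ··· · 44/50 ≈ 0.644.
So the probability of at least one match is 1 − 0.644 = 0.356.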